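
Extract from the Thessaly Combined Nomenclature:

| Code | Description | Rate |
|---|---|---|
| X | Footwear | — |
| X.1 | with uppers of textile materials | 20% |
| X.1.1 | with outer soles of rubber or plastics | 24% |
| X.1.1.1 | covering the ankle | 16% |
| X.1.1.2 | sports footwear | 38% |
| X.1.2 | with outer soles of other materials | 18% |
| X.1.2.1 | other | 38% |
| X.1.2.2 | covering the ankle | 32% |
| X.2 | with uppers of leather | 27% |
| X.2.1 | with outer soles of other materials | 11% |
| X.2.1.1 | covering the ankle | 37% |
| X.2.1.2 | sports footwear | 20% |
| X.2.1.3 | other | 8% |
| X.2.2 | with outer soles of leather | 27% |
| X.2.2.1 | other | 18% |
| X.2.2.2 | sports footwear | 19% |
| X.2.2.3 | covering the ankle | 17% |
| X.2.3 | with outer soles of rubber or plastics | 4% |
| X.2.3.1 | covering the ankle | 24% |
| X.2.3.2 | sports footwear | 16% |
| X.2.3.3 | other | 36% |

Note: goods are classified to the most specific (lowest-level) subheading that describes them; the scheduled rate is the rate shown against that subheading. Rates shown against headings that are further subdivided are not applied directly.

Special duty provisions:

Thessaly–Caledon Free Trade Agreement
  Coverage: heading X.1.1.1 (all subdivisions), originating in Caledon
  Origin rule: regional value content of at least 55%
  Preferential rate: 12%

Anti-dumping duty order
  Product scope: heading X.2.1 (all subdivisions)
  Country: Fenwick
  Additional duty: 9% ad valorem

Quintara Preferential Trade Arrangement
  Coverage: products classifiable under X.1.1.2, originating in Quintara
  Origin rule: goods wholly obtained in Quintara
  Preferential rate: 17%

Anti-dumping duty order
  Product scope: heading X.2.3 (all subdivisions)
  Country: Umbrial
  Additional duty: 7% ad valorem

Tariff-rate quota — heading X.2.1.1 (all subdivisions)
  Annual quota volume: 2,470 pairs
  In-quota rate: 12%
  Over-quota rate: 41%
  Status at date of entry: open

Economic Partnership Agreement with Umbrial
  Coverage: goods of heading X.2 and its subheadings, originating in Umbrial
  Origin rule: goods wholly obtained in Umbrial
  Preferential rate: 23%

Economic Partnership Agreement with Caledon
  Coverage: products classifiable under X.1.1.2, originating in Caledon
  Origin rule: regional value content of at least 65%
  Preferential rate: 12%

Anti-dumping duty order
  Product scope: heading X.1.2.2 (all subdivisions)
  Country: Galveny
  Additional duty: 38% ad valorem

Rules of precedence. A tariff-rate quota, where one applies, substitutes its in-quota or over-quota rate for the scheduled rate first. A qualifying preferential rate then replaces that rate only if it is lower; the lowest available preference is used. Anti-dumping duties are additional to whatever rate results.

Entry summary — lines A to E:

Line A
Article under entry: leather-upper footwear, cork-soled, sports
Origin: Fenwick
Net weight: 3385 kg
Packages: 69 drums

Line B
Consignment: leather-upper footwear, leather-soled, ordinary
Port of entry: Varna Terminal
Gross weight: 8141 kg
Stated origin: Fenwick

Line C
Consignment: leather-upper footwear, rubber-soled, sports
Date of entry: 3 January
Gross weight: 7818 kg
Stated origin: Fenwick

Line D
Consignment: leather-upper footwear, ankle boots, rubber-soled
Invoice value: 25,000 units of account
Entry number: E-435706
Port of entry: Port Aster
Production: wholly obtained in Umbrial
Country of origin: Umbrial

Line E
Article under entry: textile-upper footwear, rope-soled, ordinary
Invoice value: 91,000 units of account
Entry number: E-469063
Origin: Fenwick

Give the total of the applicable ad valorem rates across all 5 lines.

131%

Line A: leather-upper → X.2; cork-soled → X.2.1; sports → X.2.1.2. Scheduled 20%. anti-dumping (Fenwick, X.2.1): +9%; total 20% + 9% = 29%. → 29%.
Line B: leather-upper → X.2; leather-soled → X.2.2; ordinary → X.2.2.1. Scheduled 18%. No special measure applies. → 18%.
Line C: leather-upper → X.2; rubber-soled → X.2.3; sports → X.2.3.2. Scheduled 16%. No special measure applies. → 16%.
Line D: leather-upper → X.2; rubber-soled → X.2.3; ankle boots → X.2.3.1. Scheduled 24%. Umbrial agreement on X.2: wholly obtained → 23% available; preferential 23%; anti-dumping (Umbrial, X.2.3): +7%; total 23% + 7% = 30%. → 30%.
Line E: textile-upper → X.1; rope-soled → X.1.2; ordinary → X.1.2.1. Scheduled 38%. No special measure applies. → 38%.
Sum: 29% + 18% + 16% + 30% + 38% = 131%.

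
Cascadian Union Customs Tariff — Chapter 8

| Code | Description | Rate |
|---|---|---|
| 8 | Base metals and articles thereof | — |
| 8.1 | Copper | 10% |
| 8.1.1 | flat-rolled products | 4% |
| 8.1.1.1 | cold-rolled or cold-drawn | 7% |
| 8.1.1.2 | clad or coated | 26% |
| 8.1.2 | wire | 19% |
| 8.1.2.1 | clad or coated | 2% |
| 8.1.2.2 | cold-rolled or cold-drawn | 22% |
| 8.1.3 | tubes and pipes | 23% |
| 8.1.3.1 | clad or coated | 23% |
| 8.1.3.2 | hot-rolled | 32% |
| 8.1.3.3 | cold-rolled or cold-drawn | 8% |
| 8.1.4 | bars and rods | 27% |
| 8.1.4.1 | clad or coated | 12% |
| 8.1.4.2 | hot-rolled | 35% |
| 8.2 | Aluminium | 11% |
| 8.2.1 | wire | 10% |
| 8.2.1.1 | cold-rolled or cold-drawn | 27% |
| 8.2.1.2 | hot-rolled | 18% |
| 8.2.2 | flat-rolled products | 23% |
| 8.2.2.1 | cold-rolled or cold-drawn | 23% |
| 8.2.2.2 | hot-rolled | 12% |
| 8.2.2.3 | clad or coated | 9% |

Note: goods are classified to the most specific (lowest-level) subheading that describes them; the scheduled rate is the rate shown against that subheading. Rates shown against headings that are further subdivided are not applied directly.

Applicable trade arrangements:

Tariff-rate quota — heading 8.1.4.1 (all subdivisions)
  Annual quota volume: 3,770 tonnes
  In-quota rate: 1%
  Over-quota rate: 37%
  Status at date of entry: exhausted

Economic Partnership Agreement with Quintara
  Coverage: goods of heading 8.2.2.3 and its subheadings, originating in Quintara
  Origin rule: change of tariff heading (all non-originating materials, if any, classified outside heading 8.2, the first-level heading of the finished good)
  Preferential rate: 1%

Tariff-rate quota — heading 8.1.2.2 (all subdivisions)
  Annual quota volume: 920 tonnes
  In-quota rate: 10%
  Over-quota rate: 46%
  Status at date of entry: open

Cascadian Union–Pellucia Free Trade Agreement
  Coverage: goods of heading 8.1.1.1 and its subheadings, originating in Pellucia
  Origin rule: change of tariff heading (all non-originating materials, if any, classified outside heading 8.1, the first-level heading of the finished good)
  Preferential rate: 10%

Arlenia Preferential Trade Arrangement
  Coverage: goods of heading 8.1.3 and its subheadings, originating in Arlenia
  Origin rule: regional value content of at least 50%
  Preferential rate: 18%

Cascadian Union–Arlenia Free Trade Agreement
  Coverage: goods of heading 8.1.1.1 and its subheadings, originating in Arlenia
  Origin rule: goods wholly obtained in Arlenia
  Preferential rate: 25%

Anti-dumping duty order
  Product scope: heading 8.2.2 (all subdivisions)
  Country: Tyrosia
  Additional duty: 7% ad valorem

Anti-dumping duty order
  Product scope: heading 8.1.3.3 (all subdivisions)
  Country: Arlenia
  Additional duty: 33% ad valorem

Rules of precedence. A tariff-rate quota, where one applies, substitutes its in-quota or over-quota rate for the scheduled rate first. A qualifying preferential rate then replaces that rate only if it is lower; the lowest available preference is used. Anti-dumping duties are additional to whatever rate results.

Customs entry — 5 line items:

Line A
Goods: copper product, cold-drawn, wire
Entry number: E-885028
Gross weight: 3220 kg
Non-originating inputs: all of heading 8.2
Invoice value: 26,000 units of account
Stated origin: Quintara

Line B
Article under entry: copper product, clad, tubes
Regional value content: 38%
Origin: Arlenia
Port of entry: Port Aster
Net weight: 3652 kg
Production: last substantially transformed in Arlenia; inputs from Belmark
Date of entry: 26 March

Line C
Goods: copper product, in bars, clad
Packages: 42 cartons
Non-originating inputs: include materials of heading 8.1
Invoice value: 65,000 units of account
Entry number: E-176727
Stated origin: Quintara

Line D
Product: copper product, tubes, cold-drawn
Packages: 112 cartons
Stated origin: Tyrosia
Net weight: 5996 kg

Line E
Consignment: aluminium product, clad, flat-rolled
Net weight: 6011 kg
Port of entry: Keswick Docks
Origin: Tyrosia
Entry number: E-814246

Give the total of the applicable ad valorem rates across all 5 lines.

94%

Line A: copper → 8.1; wire → 8.1.2; cold-drawn → 8.1.2.2. Scheduled 22%. quota on 8.1.2.2 open → in-quota 10%; Quintara agreement on 8.2.2.3: 8.1.2.2 not covered. → 10%.
Line B: copper → 8.1; tubes → 8.1.3; clad → 8.1.3.1. Scheduled 23%. Arlenia agreement on 8.1.3: RVC < 50%; Arlenia agreement on 8.1.1.1: 8.1.3.1 not covered. → 23%.
Line C: copper → 8.1; in bars → 8.1.4; clad → 8.1.4.1. Scheduled 12%. quota on 8.1.4.1 exhausted → over-quota 37%; Quintara agreement on 8.2.2.3: 8.1.4.1 not covered. → 37%.
Line D: copper → 8.1; tubes → 8.1.3; cold-drawn → 8.1.3.3. Scheduled 8%. No special measure applies. → 8%.
Line E: aluminium → 8.2; flat-rolled → 8.2.2; clad → 8.2.2.3. Scheduled 9%. anti-dumping (Tyrosia, 8.2.2): +7%; total 9% + 7% = 16%. → 16%.
Sum: 10% + 23% + 37% + 8% + 16% = 94%.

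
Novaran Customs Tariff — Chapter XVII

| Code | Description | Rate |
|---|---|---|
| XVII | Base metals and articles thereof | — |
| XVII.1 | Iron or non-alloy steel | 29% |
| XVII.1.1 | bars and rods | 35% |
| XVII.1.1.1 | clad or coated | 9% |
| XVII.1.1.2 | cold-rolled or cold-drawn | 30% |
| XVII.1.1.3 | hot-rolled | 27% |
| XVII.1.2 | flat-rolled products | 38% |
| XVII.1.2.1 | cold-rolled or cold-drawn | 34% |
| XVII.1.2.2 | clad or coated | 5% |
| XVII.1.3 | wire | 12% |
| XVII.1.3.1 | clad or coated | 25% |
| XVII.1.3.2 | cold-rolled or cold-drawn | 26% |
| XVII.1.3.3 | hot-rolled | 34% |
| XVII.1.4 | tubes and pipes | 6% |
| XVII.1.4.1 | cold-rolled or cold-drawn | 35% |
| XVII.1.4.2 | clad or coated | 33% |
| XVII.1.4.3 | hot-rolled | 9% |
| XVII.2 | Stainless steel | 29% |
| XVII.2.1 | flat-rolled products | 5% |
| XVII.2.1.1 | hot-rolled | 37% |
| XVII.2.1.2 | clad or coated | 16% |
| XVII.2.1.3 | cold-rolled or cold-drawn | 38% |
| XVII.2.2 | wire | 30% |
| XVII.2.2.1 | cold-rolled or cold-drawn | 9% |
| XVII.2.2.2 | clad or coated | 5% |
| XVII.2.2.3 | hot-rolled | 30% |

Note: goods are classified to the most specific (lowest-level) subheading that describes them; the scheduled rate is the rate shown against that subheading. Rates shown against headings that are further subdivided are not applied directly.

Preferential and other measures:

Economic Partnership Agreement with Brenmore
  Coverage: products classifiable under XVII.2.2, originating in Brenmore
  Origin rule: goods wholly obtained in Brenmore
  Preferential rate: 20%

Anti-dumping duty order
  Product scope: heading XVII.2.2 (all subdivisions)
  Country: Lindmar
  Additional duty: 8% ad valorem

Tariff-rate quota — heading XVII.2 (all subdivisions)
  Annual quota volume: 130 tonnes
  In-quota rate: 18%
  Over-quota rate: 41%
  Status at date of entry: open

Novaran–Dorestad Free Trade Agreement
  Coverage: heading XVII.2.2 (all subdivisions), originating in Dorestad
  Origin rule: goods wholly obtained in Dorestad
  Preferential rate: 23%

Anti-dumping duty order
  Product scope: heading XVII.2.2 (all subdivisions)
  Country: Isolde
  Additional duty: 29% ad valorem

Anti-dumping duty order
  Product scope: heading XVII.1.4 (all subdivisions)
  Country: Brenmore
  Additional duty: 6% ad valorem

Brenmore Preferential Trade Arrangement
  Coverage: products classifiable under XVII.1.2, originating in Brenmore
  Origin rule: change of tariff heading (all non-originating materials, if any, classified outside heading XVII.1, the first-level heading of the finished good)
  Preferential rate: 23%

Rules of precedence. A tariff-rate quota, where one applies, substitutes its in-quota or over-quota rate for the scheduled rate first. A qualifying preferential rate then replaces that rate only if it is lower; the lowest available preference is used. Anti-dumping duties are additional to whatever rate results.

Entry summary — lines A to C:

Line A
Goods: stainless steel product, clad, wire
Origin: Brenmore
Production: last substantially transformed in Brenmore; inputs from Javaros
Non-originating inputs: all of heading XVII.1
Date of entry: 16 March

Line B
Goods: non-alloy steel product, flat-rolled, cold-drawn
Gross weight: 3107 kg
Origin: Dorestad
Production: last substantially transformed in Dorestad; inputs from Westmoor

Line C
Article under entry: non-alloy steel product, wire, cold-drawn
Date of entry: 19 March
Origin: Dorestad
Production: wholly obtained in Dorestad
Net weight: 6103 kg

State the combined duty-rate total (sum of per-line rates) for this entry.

78%

Line A: stainless steel → XVII.2; wire → XVII.2.2; clad → XVII.2.2.2. Scheduled 5%. quota on XVII.2 open → in-quota 18%; Brenmore agreement on XVII.2.2: not wholly obtained; Brenmore agreement on XVII.1.2: XVII.2.2.2 not covered. → 18%.
Line B: non-alloy steel → XVII.1; flat-rolled → XVII.1.2; cold-drawn → XVII.1.2.1. Scheduled 34%. Dorestad agreement on XVII.2.2: XVII.1.2.1 not covered. → 34%.
Line C: non-alloy steel → XVII.1; wire → XVII.1.3; cold-drawn → XVII.1.3.2. Scheduled 26%. Dorestad agreement on XVII.2.2: XVII.1.3.2 not covered. → 26%.
Sum: 18% + 34% + 26% = 78%.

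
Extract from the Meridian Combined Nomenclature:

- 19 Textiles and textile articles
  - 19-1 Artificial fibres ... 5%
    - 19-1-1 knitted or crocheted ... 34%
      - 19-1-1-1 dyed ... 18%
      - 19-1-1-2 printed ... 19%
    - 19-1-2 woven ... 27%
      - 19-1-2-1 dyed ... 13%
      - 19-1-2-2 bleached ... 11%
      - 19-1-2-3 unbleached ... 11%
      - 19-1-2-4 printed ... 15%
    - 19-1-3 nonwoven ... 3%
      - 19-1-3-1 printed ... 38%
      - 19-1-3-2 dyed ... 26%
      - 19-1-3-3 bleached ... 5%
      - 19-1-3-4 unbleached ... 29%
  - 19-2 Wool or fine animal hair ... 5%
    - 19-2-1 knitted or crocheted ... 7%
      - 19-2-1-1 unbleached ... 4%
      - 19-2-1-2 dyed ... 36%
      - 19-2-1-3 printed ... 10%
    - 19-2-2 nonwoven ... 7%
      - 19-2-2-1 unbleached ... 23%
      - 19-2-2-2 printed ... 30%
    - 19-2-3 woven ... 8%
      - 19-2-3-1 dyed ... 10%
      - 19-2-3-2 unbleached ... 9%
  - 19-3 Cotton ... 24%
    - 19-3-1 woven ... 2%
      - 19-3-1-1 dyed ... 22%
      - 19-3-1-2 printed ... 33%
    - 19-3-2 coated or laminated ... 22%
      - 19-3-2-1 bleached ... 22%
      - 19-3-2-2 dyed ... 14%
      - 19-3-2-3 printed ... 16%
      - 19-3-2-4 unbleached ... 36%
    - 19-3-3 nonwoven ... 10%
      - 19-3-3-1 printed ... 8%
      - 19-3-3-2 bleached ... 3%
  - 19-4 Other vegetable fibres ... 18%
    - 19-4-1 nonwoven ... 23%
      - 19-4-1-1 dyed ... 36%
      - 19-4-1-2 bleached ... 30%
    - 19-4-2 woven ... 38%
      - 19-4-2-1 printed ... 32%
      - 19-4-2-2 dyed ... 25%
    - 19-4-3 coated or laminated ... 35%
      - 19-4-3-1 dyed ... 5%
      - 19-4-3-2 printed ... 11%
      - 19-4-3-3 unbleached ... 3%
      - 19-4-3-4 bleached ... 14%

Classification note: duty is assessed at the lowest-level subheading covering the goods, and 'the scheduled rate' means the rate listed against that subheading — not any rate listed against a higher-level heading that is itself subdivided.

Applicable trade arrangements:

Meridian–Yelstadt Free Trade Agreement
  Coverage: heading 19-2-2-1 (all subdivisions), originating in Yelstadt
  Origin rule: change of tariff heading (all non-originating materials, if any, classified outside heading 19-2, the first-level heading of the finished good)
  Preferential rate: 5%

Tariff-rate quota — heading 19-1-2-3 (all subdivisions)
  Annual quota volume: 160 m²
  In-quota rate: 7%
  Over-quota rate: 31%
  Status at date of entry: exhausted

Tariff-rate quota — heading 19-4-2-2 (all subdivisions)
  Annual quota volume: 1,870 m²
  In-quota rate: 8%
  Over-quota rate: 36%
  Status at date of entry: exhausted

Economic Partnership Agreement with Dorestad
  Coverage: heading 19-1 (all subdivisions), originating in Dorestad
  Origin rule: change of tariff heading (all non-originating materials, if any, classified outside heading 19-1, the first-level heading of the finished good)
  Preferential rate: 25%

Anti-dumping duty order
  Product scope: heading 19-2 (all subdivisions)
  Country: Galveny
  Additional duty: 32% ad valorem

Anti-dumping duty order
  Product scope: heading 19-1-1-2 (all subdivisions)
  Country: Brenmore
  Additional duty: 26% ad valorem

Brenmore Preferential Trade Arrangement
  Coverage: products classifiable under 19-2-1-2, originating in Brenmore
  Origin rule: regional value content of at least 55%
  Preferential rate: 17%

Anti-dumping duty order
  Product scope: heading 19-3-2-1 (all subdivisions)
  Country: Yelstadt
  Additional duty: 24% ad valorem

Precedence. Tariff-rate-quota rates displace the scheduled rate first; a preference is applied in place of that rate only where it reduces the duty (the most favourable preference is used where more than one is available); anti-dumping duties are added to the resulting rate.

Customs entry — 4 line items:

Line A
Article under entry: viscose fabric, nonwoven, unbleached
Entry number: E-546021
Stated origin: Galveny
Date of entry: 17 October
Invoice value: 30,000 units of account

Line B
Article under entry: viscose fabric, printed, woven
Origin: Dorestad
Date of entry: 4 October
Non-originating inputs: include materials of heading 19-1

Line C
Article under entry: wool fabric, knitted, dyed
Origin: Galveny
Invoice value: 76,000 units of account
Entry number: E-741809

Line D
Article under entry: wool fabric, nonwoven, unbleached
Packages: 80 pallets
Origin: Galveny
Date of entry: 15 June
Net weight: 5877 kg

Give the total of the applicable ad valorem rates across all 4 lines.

167%

Line A: viscose → 19-1; nonwoven → 19-1-3; unbleached → 19-1-3-4. Scheduled 29%. No special measure applies. → 29%.
Line B: viscose → 19-1; woven → 19-1-2; printed → 19-1-2-4. Scheduled 15%. Dorestad agreement on 19-1: CTH not met. → 15%.
Line C: wool → 19-2; knitted → 19-2-1; dyed → 19-2-1-2. Scheduled 36%. anti-dumping (Galveny, 19-2): +32%; total 36% + 32% = 68%. → 68%.
Line D: wool → 19-2; nonwoven → 19-2-2; unbleached → 19-2-2-1. Scheduled 23%. anti-dumping (Galveny, 19-2): +32%; total 23% + 32% = 55%. → 55%.
Sum: 29% + 15% + 68% + 55% = 167%.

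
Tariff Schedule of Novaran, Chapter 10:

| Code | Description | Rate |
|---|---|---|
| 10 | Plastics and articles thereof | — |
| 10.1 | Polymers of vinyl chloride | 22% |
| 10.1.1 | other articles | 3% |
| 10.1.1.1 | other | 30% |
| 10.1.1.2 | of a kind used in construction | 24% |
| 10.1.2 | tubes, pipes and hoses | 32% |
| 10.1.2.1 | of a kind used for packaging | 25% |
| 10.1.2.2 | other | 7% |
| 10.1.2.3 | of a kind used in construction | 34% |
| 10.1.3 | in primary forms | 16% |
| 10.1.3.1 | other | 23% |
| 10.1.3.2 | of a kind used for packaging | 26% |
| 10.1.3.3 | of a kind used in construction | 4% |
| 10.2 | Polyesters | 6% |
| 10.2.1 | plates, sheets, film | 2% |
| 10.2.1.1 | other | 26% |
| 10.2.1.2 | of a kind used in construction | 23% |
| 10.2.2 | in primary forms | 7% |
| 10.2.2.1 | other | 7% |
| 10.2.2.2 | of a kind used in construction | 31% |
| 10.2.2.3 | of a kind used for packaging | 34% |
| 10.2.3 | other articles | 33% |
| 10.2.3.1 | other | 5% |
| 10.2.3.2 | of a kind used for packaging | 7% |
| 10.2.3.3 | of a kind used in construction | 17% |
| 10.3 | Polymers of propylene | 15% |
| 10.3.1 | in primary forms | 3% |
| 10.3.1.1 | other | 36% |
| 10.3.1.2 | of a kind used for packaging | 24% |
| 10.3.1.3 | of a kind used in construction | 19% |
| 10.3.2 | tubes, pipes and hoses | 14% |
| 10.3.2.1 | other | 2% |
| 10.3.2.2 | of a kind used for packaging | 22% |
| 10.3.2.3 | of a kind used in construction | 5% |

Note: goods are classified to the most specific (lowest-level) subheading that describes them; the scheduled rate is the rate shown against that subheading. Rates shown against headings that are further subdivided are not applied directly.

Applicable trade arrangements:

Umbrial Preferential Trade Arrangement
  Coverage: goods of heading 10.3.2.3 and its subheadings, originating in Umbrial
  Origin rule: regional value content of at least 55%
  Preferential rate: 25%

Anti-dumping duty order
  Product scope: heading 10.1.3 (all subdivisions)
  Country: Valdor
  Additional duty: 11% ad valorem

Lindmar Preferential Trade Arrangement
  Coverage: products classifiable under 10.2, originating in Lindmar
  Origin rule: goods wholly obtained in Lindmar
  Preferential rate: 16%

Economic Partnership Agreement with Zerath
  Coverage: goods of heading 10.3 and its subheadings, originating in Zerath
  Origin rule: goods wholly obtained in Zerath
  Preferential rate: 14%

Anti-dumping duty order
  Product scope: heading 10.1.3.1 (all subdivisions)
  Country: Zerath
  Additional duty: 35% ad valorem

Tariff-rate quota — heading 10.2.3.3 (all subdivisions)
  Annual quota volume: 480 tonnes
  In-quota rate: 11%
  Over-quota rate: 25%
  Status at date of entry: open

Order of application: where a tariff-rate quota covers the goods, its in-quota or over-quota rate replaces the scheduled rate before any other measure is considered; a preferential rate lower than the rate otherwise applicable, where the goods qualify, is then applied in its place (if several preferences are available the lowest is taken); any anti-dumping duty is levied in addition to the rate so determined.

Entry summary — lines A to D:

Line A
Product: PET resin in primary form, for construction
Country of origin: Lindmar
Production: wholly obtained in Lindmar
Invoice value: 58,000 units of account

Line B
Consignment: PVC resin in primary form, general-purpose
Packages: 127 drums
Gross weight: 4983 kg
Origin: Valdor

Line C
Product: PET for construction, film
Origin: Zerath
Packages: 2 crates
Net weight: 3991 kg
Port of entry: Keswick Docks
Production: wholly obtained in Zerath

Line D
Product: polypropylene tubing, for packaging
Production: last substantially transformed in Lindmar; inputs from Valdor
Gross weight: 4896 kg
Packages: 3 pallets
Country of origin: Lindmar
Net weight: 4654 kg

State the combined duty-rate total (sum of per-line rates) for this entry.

Line A: PET → 10.2; resin in primary form → 10.2.2; for construction → 10.2.2.2. Scheduled 31%. Lindmar agreement on 10.2: wholly obtained → 16% available; preferential 16%. → 16%.
Line B: PVC → 10.1; resin in primary form → 10.1.3; general-purpose → 10.1.3.1. Scheduled 23%. anti-dumping (Valdor, 10.1.3): +11%; total 23% + 11% = 34%. → 34%.
Line C: PET → 10.2; film → 10.2.1; for construction → 10.2.1.2. Scheduled 23%. Zerath agreement on 10.3: 10.2.1.2 not covered. → 23%.
Line D: polypropylene → 10.3; tubing → 10.3.2; for packaging → 10.3.2.2. Scheduled 22%. Lindmar agreement on 10.2: 10.3.2.2 not covered. → 22%.
Sum: 16% + 34% + 23% + 22% = 95%.

95%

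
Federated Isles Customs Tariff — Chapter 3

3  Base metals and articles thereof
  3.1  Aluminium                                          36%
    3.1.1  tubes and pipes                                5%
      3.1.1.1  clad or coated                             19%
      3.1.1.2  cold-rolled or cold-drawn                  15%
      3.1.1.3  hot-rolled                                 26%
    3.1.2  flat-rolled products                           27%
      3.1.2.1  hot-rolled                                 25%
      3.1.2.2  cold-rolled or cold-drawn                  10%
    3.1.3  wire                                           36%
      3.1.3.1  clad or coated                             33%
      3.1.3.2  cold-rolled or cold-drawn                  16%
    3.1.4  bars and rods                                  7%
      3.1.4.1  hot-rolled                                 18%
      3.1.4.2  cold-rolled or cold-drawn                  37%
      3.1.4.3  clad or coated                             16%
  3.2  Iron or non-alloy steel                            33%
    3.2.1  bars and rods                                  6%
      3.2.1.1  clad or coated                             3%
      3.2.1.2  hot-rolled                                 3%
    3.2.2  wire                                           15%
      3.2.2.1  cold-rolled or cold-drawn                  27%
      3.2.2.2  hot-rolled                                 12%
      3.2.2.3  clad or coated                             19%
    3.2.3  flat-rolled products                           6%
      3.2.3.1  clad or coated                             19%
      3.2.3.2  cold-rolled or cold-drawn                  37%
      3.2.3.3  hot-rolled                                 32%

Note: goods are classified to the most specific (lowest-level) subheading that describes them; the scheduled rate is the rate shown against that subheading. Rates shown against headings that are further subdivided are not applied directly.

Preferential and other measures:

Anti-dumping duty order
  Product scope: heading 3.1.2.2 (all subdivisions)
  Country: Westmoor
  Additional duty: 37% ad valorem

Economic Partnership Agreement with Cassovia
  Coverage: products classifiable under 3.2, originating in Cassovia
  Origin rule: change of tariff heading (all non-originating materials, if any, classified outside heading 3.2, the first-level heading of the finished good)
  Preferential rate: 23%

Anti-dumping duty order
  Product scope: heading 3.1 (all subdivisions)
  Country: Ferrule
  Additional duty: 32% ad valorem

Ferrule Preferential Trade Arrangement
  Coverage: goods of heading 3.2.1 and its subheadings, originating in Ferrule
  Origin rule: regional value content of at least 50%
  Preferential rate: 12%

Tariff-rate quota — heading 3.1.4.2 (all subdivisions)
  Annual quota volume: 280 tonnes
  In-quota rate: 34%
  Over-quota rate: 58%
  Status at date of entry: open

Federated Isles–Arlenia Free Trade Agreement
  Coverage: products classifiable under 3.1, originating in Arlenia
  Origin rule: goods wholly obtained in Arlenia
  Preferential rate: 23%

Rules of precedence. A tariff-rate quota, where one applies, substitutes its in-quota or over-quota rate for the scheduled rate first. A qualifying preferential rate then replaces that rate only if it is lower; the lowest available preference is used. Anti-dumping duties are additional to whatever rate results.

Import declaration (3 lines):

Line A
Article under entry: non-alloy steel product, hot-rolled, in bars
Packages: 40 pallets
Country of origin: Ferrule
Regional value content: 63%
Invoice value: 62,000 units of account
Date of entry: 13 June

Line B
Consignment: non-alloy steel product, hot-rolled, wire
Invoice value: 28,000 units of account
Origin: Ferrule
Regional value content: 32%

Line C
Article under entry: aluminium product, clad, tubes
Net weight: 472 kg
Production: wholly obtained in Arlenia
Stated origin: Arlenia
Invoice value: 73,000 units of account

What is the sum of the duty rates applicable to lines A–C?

Line A: non-alloy steel → 3.2; in bars → 3.2.1; hot-rolled → 3.2.1.2. Scheduled 3%. Ferrule agreement on 3.2.1: RVC ≥ 50% → 12% available; preference 12% not lower than 3% → no reduction. → 3%.
Line B: non-alloy steel → 3.2; wire → 3.2.2; hot-rolled → 3.2.2.2. Scheduled 12%. Ferrule agreement on 3.2.1: 3.2.2.2 not covered. → 12%.
Line C: aluminium → 3.1; tubes → 3.1.1; clad → 3.1.1.1. Scheduled 19%. Arlenia agreement on 3.1: wholly obtained → 23% available; preference 23% not lower than 19% → no reduction. → 19%.
Sum: 3% + 12% + 19% = 34%.

34%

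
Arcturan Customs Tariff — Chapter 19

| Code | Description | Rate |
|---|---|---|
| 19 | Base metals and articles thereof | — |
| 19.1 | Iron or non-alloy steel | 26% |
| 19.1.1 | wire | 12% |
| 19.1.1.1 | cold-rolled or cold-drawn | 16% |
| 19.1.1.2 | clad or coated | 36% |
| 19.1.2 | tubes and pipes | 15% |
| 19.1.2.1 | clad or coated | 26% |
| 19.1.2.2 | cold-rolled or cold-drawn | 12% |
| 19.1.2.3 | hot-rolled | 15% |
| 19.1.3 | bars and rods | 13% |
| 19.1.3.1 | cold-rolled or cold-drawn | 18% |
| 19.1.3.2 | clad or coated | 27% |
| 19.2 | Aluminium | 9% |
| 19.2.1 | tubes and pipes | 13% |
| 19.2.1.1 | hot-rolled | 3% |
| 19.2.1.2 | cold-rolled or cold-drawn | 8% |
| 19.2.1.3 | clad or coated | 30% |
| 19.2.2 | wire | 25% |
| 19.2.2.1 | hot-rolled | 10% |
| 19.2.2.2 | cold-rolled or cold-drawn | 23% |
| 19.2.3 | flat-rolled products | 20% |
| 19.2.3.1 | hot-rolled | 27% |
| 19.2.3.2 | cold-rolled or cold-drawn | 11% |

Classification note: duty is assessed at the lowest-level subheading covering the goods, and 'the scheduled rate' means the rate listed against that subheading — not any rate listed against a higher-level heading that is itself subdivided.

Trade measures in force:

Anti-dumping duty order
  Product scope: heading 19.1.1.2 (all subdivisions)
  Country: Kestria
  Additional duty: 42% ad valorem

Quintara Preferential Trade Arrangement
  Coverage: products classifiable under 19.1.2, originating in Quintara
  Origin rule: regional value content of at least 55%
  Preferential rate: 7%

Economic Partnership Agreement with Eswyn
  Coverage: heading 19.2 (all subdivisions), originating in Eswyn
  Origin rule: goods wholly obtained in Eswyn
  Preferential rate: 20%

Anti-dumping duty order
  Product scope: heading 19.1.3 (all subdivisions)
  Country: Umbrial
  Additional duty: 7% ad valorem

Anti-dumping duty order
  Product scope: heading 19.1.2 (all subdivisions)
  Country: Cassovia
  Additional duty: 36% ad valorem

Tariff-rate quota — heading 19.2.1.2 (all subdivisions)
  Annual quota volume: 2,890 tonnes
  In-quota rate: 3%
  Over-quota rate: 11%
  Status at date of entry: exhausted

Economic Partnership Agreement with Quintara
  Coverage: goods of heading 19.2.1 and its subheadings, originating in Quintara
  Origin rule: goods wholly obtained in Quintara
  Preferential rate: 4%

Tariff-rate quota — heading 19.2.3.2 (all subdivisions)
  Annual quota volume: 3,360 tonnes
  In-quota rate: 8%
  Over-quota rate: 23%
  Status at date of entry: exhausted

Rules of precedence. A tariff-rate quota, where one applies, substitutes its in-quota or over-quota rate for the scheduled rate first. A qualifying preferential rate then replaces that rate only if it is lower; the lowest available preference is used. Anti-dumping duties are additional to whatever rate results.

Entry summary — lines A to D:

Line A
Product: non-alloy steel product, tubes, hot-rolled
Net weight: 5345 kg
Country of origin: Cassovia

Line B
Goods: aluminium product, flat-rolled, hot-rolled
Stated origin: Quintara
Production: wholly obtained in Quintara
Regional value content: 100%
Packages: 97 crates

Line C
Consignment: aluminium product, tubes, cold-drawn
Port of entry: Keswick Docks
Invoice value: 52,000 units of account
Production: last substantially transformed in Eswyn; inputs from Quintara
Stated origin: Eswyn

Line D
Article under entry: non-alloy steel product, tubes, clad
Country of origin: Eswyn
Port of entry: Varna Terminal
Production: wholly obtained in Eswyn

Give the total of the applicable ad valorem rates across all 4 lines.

115%

Line A: non-alloy steel → 19.1; tubes → 19.1.2; hot-rolled → 19.1.2.3. Scheduled 15%. anti-dumping (Cassovia, 19.1.2): +36%; total 15% + 36% = 51%. → 51%.
Line B: aluminium → 19.2; flat-rolled → 19.2.3; hot-rolled → 19.2.3.1. Scheduled 27%. Quintara agreement on 19.1.2: 19.2.3.1 not covered; Quintara agreement on 19.2.1: 19.2.3.1 not covered. → 27%.
Line C: aluminium → 19.2; tubes → 19.2.1; cold-drawn → 19.2.1.2. Scheduled 8%. quota on 19.2.1.2 exhausted → over-quota 11%; Eswyn agreement on 19.2: not wholly obtained. → 11%.
Line D: non-alloy steel → 19.1; tubes → 19.1.2; clad → 19.1.2.1. Scheduled 26%. Eswyn agreement on 19.2: 19.1.2.1 not covered. → 26%.
Sum: 51% + 27% + 11% + 26% = 115%.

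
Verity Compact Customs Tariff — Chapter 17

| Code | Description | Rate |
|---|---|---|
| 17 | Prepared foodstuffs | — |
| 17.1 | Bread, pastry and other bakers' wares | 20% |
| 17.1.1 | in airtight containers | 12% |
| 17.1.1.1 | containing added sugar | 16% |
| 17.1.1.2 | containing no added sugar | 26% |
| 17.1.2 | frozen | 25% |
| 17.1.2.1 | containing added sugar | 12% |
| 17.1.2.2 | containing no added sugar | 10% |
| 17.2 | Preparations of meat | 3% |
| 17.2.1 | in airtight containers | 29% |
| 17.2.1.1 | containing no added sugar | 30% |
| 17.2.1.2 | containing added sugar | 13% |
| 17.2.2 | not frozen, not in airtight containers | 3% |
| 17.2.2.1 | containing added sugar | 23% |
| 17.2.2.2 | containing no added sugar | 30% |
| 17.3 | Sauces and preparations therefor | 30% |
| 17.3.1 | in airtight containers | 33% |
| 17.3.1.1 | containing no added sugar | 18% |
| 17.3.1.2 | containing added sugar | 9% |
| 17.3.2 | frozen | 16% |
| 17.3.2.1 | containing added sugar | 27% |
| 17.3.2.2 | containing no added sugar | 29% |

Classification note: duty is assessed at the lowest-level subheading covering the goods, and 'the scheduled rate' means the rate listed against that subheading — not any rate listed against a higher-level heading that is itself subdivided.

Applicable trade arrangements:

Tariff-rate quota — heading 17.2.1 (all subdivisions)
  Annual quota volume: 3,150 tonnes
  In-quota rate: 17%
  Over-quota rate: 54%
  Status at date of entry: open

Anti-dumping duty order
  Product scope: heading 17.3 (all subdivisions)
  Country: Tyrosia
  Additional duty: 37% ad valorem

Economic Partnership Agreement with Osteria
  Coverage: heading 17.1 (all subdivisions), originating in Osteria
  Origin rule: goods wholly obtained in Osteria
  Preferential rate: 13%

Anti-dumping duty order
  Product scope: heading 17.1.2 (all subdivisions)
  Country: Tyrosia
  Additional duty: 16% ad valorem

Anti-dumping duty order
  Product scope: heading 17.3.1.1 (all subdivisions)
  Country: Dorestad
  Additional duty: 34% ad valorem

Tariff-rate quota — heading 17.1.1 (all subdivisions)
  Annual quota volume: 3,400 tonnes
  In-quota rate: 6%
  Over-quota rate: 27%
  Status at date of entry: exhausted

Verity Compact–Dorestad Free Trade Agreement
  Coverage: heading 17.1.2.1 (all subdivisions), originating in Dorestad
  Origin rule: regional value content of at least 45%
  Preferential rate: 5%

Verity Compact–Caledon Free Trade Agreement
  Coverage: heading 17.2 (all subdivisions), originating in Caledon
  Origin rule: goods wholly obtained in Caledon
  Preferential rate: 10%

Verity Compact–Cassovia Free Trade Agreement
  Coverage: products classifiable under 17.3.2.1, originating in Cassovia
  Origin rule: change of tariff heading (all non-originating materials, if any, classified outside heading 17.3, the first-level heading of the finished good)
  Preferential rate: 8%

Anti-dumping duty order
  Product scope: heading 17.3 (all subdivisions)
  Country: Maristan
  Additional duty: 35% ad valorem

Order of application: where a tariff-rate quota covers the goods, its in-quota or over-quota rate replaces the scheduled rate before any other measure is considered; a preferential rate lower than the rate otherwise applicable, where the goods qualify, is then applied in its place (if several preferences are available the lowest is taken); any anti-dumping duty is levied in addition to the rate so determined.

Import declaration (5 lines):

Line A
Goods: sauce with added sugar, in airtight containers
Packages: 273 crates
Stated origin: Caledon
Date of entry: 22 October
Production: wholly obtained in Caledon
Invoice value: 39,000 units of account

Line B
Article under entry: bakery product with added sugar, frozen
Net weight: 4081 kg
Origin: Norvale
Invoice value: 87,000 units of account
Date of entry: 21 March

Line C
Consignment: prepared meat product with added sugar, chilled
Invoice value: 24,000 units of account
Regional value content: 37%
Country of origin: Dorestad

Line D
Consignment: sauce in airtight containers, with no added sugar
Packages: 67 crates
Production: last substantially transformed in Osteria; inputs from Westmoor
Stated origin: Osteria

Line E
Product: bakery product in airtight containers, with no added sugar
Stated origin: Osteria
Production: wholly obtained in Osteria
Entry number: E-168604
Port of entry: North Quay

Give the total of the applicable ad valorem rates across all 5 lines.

75%

Line A: sauce → 17.3; in airtight containers → 17.3.1; with added sugar → 17.3.1.2. Scheduled 9%. Caledon agreement on 17.2: 17.3.1.2 not covered. → 9%.
Line B: bakery product → 17.1; frozen → 17.1.2; with added sugar → 17.1.2.1. Scheduled 12%. No special measure applies. → 12%.
Line C: prepared meat product → 17.2; chilled → 17.2.2; with added sugar → 17.2.2.1. Scheduled 23%. Dorestad agreement on 17.1.2.1: 17.2.2.1 not covered. → 23%.
Line D: sauce → 17.3; in airtight containers → 17.3.1; with no added sugar → 17.3.1.1. Scheduled 18%. Osteria agreement on 17.1: 17.3.1.1 not covered. → 18%.
Line E: bakery product → 17.1; in airtight containers → 17.1.1; with no added sugar → 17.1.1.2. Scheduled 26%. quota on 17.1.1 exhausted → over-quota 27%; Osteria agreement on 17.1: wholly obtained → 13% available; preferential 13%. → 13%.
Sum: 9% + 12% + 23% + 18% + 13% = 75%.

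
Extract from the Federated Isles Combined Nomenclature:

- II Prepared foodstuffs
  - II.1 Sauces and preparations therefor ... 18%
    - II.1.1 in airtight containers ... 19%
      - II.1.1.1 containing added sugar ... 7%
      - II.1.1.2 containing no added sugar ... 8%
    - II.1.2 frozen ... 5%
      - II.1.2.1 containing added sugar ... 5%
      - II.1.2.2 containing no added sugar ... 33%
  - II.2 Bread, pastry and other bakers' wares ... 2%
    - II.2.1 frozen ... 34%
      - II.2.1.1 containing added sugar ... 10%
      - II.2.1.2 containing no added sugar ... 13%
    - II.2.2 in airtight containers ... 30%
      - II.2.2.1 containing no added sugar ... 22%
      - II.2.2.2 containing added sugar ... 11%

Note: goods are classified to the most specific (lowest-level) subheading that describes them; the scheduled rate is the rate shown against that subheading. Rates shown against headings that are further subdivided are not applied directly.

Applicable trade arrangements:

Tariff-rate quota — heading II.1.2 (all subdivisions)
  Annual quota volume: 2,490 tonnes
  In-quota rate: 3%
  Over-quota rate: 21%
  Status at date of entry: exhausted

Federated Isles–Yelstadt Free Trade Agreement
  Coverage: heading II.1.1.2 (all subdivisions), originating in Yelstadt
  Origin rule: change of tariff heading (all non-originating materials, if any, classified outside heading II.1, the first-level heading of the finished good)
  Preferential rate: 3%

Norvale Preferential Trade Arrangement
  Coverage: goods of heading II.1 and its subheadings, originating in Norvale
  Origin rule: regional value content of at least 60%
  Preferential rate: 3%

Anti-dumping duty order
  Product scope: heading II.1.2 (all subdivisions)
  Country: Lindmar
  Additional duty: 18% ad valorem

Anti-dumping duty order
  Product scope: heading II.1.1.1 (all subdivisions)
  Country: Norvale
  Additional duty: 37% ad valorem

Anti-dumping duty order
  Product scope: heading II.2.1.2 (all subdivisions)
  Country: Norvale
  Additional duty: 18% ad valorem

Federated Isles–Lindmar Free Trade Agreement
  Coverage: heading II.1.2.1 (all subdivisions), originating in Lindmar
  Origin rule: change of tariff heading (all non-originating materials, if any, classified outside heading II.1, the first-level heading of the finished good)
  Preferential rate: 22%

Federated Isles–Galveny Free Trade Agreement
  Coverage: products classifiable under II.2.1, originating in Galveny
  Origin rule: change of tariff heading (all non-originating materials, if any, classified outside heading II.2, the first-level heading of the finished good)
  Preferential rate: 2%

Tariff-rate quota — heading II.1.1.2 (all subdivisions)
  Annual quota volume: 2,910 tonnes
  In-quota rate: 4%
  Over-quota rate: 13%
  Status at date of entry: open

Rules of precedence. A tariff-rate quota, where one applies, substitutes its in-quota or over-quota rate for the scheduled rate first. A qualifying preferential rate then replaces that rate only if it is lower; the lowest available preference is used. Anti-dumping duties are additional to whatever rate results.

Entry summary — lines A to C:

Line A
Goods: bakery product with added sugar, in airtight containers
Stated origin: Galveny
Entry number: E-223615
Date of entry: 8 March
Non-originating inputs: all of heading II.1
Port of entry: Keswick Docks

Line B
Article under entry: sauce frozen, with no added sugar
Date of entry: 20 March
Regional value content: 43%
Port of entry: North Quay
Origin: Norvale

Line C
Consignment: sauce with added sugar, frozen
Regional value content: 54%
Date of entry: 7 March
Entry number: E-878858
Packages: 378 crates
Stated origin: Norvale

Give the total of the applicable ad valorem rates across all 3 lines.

Line A: bakery product → II.2; in airtight containers → II.2.2; with added sugar → II.2.2.2. Scheduled 11%. Galveny agreement on II.2.1: II.2.2.2 not covered. → 11%.
Line B: sauce → II.1; frozen → II.1.2; with no added sugar → II.1.2.2. Scheduled 33%. quota on II.1.2 exhausted → over-quota 21%; Norvale agreement on II.1: RVC < 60%. → 21%.
Line C: sauce → II.1; frozen → II.1.2; with added sugar → II.1.2.1. Scheduled 5%. quota on II.1.2 exhausted → over-quota 21%; Norvale agreement on II.1: RVC < 60%. → 21%.
Sum: 11% + 21% + 21% = 53%.

53%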